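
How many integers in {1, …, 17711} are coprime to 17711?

Factor: 17711 = 89 · 199.
φ(17711) = (89−1) · (199−1) = 88 · 198 = 17424.

17424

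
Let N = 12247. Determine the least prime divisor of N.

37

12247 is odd.
Digit sum 16, not divisible by 3.
Ends in 7: not divisible by 5.
7: 12247 = 7·1749 + 4
11: 12247 = 11·1113 + 4
13: 12247 = 13·942 + 1
17: 12247 = 17·720 + 7
19: 12247 = 19·644 + 11
23: 12247 = 23·532 + 11
29: 12247 = 29·422 + 9
31: 12247 = 31·395 + 2
37: 12247 = 37·331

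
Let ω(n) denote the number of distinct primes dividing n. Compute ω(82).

82 = 2 · 41
82 = 2 · 41, which has 2 distinct prime factors.

2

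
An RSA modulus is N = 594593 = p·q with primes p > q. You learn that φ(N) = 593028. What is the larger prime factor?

919

φ(n) = (p−1)(q−1) = n − (p+q) + 1, so p + q = 594593 − 593028 + 1 = 1566.
p and q are the roots of t² − 1566t + 594593 = 0.
Discriminant: 1566² − 4·594593 = 2452356 − 2378372 = 73984; √73984 = 272.
q = (1566 − 272)/2 = 647, p = (1566 + 272)/2 = 919.
Check: 647 · 919 = 594593.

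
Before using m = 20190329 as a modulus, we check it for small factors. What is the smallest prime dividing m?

20190329 is odd.
Digit sum 26, not divisible by 3.
Ends in 9: not divisible by 5.
7: 20190329 = 7·2884332 + 5
11: 20190329 = 11·1835484 + 5
13: 20190329 = 13·1553102 + 3
17: 20190329 = 17·1187666 + 7
19: 20190329 = 19·1062648 + 17
23: 20190329 = 23·877840 + 9
29: 20190329 = 29·696218 + 7
31: 20190329 = 31·651300 + 29
37: 20190329 = 37·545684 + 21
41: 20190329 = 41·492447 + 2
43: 20190329 = 43·469542 + 23
47: 20190329 = 47·429581 + 22
53: 20190329 = 53·380949 + 32
59: 20190329 = 59·342208 + 57
61: 20190329 = 61·330989

61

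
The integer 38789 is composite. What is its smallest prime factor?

79

38789 is odd.
Digit sum 35, not divisible by 3.
Ends in 9: not divisible by 5.
7: 38789 = 7·5541 + 2
11: 38789 = 11·3526 + 3
13: 38789 = 13·2983 + 10
17: 38789 = 17·2281 + 12
19: 38789 = 19·2041 + 10
23: 38789 = 23·1686 + 11
29: 38789 = 29·1337 + 16
31: 38789 = 31·1251 + 8
37: 38789 = 37·1048 + 13
41: 38789 = 41·946 + 3
43: 38789 = 43·902 + 3
47: 38789 = 47·825 + 14
53: 38789 = 53·731 + 46
59: 38789 = 59·657 + 26
61: 38789 = 61·635 + 54
67: 38789 = 67·578 + 63
71: 38789 = 71·546 + 23
73: 38789 = 73·531 + 26
79: 38789 = 79·491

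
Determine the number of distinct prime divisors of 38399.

38399 = 19 · 2021
2021 = 43 · 47
38399 = 19 · 43 · 47, which has 3 distinct prime factors.

3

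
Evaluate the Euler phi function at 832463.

799200

Factor: 832463 = 37 · 149 · 151.
φ(832463) = (37−1) · (149−1) · (151−1) = 36 · 148 · 150 = 799200.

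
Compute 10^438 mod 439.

10^1 ≡ 10 (mod 439)
10^2 ≡ 10^2 = 100 ≡ 100 (mod 439)
10^4 ≡ 100^2 = 10000 ≡ 342 (mod 439)
10^8 ≡ 342^2 = 116964 ≡ 190 (mod 439)
10^16 ≡ 190^2 = 36100 ≡ 102 (mod 439)
10^32 ≡ 102^2 = 10404 ≡ 307 (mod 439)
10^64 ≡ 307^2 = 94249 ≡ 303 (mod 439)
10^128 ≡ 303^2 = 91809 ≡ 58 (mod 439)
10^256 ≡ 58^2 = 3364 ≡ 291 (mod 439)
438 = 256 + 128 + 32 + 16 + 4 + 2 in binary powers of 2.
So 10^438 ≡ 291 · 58 · 307 · 102 · 342 · 100 ≡ 1 (mod 439).
Since the result is 1, base 10 gives no evidence that 439 is composite.

1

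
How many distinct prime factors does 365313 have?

5

365313 = 3 · 121771
121771 = 13 · 9367
9367 = 17 · 551
551 = 19 · 29
365313 = 3 · 13 · 17 · 19 · 29, which has 5 distinct prime factors.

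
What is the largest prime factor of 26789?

26789 = 7 · 3827
3827 = 43 · 89
89 is prime.
So 26789 = 7 · 43 · 89; the largest prime factor is 89.

89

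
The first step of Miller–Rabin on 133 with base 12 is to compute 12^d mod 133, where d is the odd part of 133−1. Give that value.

132

133 − 1 = 132 = 2^2 · 33, so d = 33.
12^1 ≡ 12 (mod 133)
12^2 ≡ 12^2 = 144 ≡ 11 (mod 133)
12^4 ≡ 11^2 = 121 ≡ 121 (mod 133)
12^8 ≡ 121^2 = 14641 ≡ 11 (mod 133)
12^16 ≡ 11^2 = 121 ≡ 121 (mod 133)
12^32 ≡ 121^2 = 14641 ≡ 11 (mod 133)
33 = 32 + 1 in binary powers of 2.
So 12^33 ≡ 11 · 12 ≡ 132 (mod 133).
Since 12^d ≡ 132 (mod 133), base 12 does not prove 133 composite.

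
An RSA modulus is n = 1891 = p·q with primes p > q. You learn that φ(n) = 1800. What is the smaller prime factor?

31

φ(n) = (p−1)(q−1) = n − (p+q) + 1, so p + q = 1891 − 1800 + 1 = 92.
p and q are the roots of t² − 92t + 1891 = 0.
Discriminant: 92² − 4·1891 = 8464 − 7564 = 900; √900 = 30.
q = (92 − 30)/2 = 31, p = (92 + 30)/2 = 61.
Check: 31 · 61 = 1891.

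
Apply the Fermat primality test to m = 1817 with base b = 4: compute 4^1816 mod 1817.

4^1 ≡ 4 (mod 1817)
4^2 ≡ 4^2 = 16 ≡ 16 (mod 1817)
4^4 ≡ 16^2 = 256 ≡ 256 (mod 1817)
4^8 ≡ 256^2 = 65536 ≡ 124 (mod 1817)
4^16 ≡ 124^2 = 15376 ≡ 840 (mod 1817)
4^32 ≡ 840^2 = 705600 ≡ 604 (mod 1817)
4^64 ≡ 604^2 = 364816 ≡ 1416 (mod 1817)
4^128 ≡ 1416^2 = 2005056 ≡ 905 (mod 1817)
4^256 ≡ 905^2 = 819025 ≡ 1375 (mod 1817)
4^512 ≡ 1375^2 = 1890625 ≡ 945 (mod 1817)
4^1024 ≡ 945^2 = 893025 ≡ 878 (mod 1817)
1816 = 1024 + 512 + 256 + 16 + 8 in binary powers of 2.
So 4^1816 ≡ 878 · 945 · 1375 · 840 · 124 ≡ 901 (mod 1817).
Since 901 ≠ 1, base 4 is a Fermat witness: 1817 is composite.

901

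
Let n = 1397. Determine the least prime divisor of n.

11

1397 is odd.
Digit sum 20, not divisible by 3.
Ends in 7: not divisible by 5.
7: 1397 = 7·199 + 4
11: 1397 = 11·127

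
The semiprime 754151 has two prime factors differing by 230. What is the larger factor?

991

Since p = q + 230, we have 754151 = q(q + 230), so q² + 230q − 754151 = 0.
Discriminant: 230² + 4·754151 = 52900 + 3016604 = 3069504; √3069504 = 1752.
q = (−230 + 1752)/2 = 761, and p = q + 230 = 991.
Check: 761 · 991 = 754151.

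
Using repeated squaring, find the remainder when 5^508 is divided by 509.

5^1 ≡ 5 (mod 509)
5^2 ≡ 5^2 = 25 ≡ 25 (mod 509)
5^4 ≡ 25^2 = 625 ≡ 116 (mod 509)
5^8 ≡ 116^2 = 13456 ≡ 222 (mod 509)
5^16 ≡ 222^2 = 49284 ≡ 420 (mod 509)
5^32 ≡ 420^2 = 176400 ≡ 286 (mod 509)
5^64 ≡ 286^2 = 81796 ≡ 356 (mod 509)
5^128 ≡ 356^2 = 126736 ≡ 504 (mod 509)
5^256 ≡ 504^2 = 254016 ≡ 25 (mod 509)
508 = 256 + 128 + 64 + 32 + 16 + 8 + 4 in binary powers of 2.
So 5^508 ≡ 25 · 504 · 356 · 286 · 420 · 222 · 116 ≡ 1 (mod 509).
Since the result is 1, base 5 gives no evidence that 509 is composite.

1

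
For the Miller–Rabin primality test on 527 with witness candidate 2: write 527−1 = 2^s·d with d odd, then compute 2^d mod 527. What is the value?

349

527 − 1 = 526 = 2^1 · 263, so d = 263.
2^1 ≡ 2 (mod 527)
2^2 ≡ 2^2 = 4 ≡ 4 (mod 527)
2^4 ≡ 4^2 = 16 ≡ 16 (mod 527)
2^8 ≡ 16^2 = 256 ≡ 256 (mod 527)
2^16 ≡ 256^2 = 65536 ≡ 188 (mod 527)
2^32 ≡ 188^2 = 35344 ≡ 35 (mod 527)
2^64 ≡ 35^2 = 1225 ≡ 171 (mod 527)
2^128 ≡ 171^2 = 29241 ≡ 256 (mod 527)
2^256 ≡ 256^2 = 65536 ≡ 188 (mod 527)
263 = 256 + 4 + 2 + 1 in binary powers of 2.
So 2^263 ≡ 188 · 16 · 4 · 2 ≡ 349 (mod 527).
Squaring chain: 349; never reaches −1, so base 2 is a Miller–Rabin witness that 527 is composite.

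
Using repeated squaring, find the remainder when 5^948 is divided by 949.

5^1 ≡ 5 (mod 949)
5^2 ≡ 5^2 = 25 ≡ 25 (mod 949)
5^4 ≡ 25^2 = 625 ≡ 625 (mod 949)
5^8 ≡ 625^2 = 390625 ≡ 586 (mod 949)
5^16 ≡ 586^2 = 343396 ≡ 807 (mod 949)
5^32 ≡ 807^2 = 651249 ≡ 235 (mod 949)
5^64 ≡ 235^2 = 55225 ≡ 183 (mod 949)
5^128 ≡ 183^2 = 33489 ≡ 274 (mod 949)
5^256 ≡ 274^2 = 75076 ≡ 105 (mod 949)
5^512 ≡ 105^2 = 11025 ≡ 586 (mod 949)
948 = 512 + 256 + 128 + 32 + 16 + 4 in binary powers of 2.
So 5^948 ≡ 586 · 105 · 274 · 235 · 807 · 625 ≡ 885 (mod 949).
Since 885 ≠ 1, base 5 is a Fermat witness: 949 is composite.

885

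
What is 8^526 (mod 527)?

225

8^1 ≡ 8 (mod 527)
8^2 ≡ 8^2 = 64 ≡ 64 (mod 527)
8^4 ≡ 64^2 = 4096 ≡ 407 (mod 527)
8^8 ≡ 407^2 = 165649 ≡ 171 (mod 527)
8^16 ≡ 171^2 = 29241 ≡ 256 (mod 527)
8^32 ≡ 256^2 = 65536 ≡ 188 (mod 527)
8^64 ≡ 188^2 = 35344 ≡ 35 (mod 527)
8^128 ≡ 35^2 = 1225 ≡ 171 (mod 527)
8^256 ≡ 171^2 = 29241 ≡ 256 (mod 527)
8^512 ≡ 256^2 = 65536 ≡ 188 (mod 527)
526 = 512 + 8 + 4 + 2 in binary powers of 2.
So 8^526 ≡ 188 · 171 · 407 · 64 ≡ 225 (mod 527).
Since 225 ≠ 1, base 8 is a Fermat witness: 527 is composite.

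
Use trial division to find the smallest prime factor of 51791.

51791 is odd.
Digit sum 23, not divisible by 3.
Ends in 1: not divisible by 5.
7: 51791 = 7·7398 + 5
11: 51791 = 11·4708 + 3
13: 51791 = 13·3983 + 12
17: 51791 = 17·3046 + 9
19: 51791 = 19·2725 + 16
23: 51791 = 23·2251 + 18
29: 51791 = 29·1785 + 26
31: 51791 = 31·1670 + 21
37: 51791 = 37·1399 + 28
41: 51791 = 41·1263 + 8
43: 51791 = 43·1204 + 19
47: 51791 = 47·1101 + 44
53: 51791 = 53·977 + 10
59: 51791 = 59·877 + 48
61: 51791 = 61·849 + 2
67: 51791 = 67·773

67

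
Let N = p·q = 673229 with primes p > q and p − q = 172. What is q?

739

Since p = q + 172, we have 673229 = q(q + 172), so q² + 172q − 673229 = 0.
Discriminant: 172² + 4·673229 = 29584 + 2692916 = 2722500; √2722500 = 1650.
q = (−172 + 1650)/2 = 739, and p = q + 172 = 911.
Check: 739 · 911 = 673229.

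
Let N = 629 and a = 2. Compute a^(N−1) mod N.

2^1 ≡ 2 (mod 629)
2^2 ≡ 2^2 = 4 ≡ 4 (mod 629)
2^4 ≡ 4^2 = 16 ≡ 16 (mod 629)
2^8 ≡ 16^2 = 256 ≡ 256 (mod 629)
2^16 ≡ 256^2 = 65536 ≡ 120 (mod 629)
2^32 ≡ 120^2 = 14400 ≡ 562 (mod 629)
2^64 ≡ 562^2 = 315844 ≡ 86 (mod 629)
2^128 ≡ 86^2 = 7396 ≡ 477 (mod 629)
2^256 ≡ 477^2 = 227529 ≡ 460 (mod 629)
2^512 ≡ 460^2 = 211600 ≡ 256 (mod 629)
628 = 512 + 64 + 32 + 16 + 4 in binary powers of 2.
So 2^628 ≡ 256 · 86 · 562 · 120 · 16 ≡ 305 (mod 629).
Since 305 ≠ 1, base 2 is a Fermat witness: 629 is composite.

305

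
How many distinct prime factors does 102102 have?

6

102102 = 2 · 51051
51051 = 3 · 17017
17017 = 7 · 2431
2431 = 11 · 221
221 = 13 · 17
102102 = 2 · 3 · 7 · 11 · 13 · 17, which has 6 distinct prime factors.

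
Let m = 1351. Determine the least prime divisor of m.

1351 is odd.
Digit sum 10, not divisible by 3.
Ends in 1: not divisible by 5.
7: 1351 = 7·193

7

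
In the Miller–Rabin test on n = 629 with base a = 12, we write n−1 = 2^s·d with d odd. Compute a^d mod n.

201

629 − 1 = 628 = 2^2 · 157, so d = 157.
12^1 ≡ 12 (mod 629)
12^2 ≡ 12^2 = 144 ≡ 144 (mod 629)
12^4 ≡ 144^2 = 20736 ≡ 608 (mod 629)
12^8 ≡ 608^2 = 369664 ≡ 441 (mod 629)
12^16 ≡ 441^2 = 194481 ≡ 120 (mod 629)
12^32 ≡ 120^2 = 14400 ≡ 562 (mod 629)
12^64 ≡ 562^2 = 315844 ≡ 86 (mod 629)
12^128 ≡ 86^2 = 7396 ≡ 477 (mod 629)
157 = 128 + 16 + 8 + 4 + 1 in binary powers of 2.
So 12^157 ≡ 477 · 120 · 441 · 608 · 12 ≡ 201 (mod 629).
Squaring chain: 201 → 145; never reaches −1, so base 12 is a Miller–Rabin witness that 629 is composite.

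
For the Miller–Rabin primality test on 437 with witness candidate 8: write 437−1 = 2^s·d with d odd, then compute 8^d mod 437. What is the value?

437 − 1 = 436 = 2^2 · 109, so d = 109.
8^1 ≡ 8 (mod 437)
8^2 ≡ 8^2 = 64 ≡ 64 (mod 437)
8^4 ≡ 64^2 = 4096 ≡ 163 (mod 437)
8^8 ≡ 163^2 = 26569 ≡ 349 (mod 437)
8^16 ≡ 349^2 = 121801 ≡ 315 (mod 437)
8^32 ≡ 315^2 = 99225 ≡ 26 (mod 437)
8^64 ≡ 26^2 = 676 ≡ 239 (mod 437)
109 = 64 + 32 + 8 + 4 + 1 in binary powers of 2.
So 8^109 ≡ 239 · 26 · 349 · 163 · 8 ≡ 141 (mod 437).
Squaring chain: 141 → 216; never reaches −1, so base 8 is a Miller–Rabin witness that 437 is composite.

141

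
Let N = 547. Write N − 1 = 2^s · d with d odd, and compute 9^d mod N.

547 − 1 = 546 = 2^1 · 273, so d = 273.
9^1 ≡ 9 (mod 547)
9^2 ≡ 9^2 = 81 ≡ 81 (mod 547)
9^4 ≡ 81^2 = 6561 ≡ 544 (mod 547)
9^8 ≡ 544^2 = 295936 ≡ 9 (mod 547)
9^16 ≡ 9^2 = 81 ≡ 81 (mod 547)
9^32 ≡ 81^2 = 6561 ≡ 544 (mod 547)
9^64 ≡ 544^2 = 295936 ≡ 9 (mod 547)
9^128 ≡ 9^2 = 81 ≡ 81 (mod 547)
9^256 ≡ 81^2 = 6561 ≡ 544 (mod 547)
273 = 256 + 16 + 1 in binary powers of 2.
So 9^273 ≡ 544 · 81 · 9 ≡ 1 (mod 547).
Since 9^d ≡ 1 (mod 547), base 9 does not prove 547 composite.

1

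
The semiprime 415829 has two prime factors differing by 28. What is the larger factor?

659

Since p = q + 28, we have 415829 = q(q + 28), so q² + 28q − 415829 = 0.
Discriminant: 28² + 4·415829 = 784 + 1663316 = 1664100; √1664100 = 1290.
q = (−28 + 1290)/2 = 631, and p = q + 28 = 659.
Check: 631 · 659 = 415829.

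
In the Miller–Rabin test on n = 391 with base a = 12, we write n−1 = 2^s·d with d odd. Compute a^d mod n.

215

391 − 1 = 390 = 2^1 · 195, so d = 195.
12^1 ≡ 12 (mod 391)
12^2 ≡ 12^2 = 144 ≡ 144 (mod 391)
12^4 ≡ 144^2 = 20736 ≡ 13 (mod 391)
12^8 ≡ 13^2 = 169 ≡ 169 (mod 391)
12^16 ≡ 169^2 = 28561 ≡ 18 (mod 391)
12^32 ≡ 18^2 = 324 ≡ 324 (mod 391)
12^64 ≡ 324^2 = 104976 ≡ 188 (mod 391)
12^128 ≡ 188^2 = 35344 ≡ 154 (mod 391)
195 = 128 + 64 + 2 + 1 in binary powers of 2.
So 12^195 ≡ 154 · 188 · 144 · 12 ≡ 215 (mod 391).
Squaring chain: 215; never reaches −1, so base 12 is a Miller–Rabin witness that 391 is composite.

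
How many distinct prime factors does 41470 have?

5

41470 = 2 · 20735
20735 = 5 · 4147
4147 = 11 · 377
377 = 13 · 29
41470 = 2 · 5 · 11 · 13 · 29, which has 5 distinct prime factors.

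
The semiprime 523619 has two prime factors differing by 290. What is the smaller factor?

593

Since p = q + 290, we have 523619 = q(q + 290), so q² + 290q − 523619 = 0.
Discriminant: 290² + 4·523619 = 84100 + 2094476 = 2178576; √2178576 = 1476.
q = (−290 + 1476)/2 = 593, and p = q + 290 = 883.
Check: 593 · 883 = 523619.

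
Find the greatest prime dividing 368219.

368219 = 59 · 6241
6241 = 79 · 79
79 = 79 · 1
So 368219 = 59 · 79^2; the largest prime factor is 79.

79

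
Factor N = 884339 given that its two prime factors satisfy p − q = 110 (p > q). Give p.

997

Since p = q + 110, we have 884339 = q(q + 110), so q² + 110q − 884339 = 0.
Discriminant: 110² + 4·884339 = 12100 + 3537356 = 3549456; √3549456 = 1884.
q = (−110 + 1884)/2 = 887, and p = q + 110 = 997.
Check: 887 · 997 = 884339.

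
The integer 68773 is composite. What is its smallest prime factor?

97

68773 is odd.
Digit sum 31, not divisible by 3.
Ends in 3: not divisible by 5.
7: 68773 = 7·9824 + 5
11: 68773 = 11·6252 + 1
13: 68773 = 13·5290 + 3
17: 68773 = 17·4045 + 8
19: 68773 = 19·3619 + 12
23: 68773 = 23·2990 + 3
29: 68773 = 29·2371 + 14
31: 68773 = 31·2218 + 15
37: 68773 = 37·1858 + 27
41: 68773 = 41·1677 + 16
43: 68773 = 43·1599 + 16
47: 68773 = 47·1463 + 12
53: 68773 = 53·1297 + 32
59: 68773 = 59·1165 + 38
61: 68773 = 61·1127 + 26
67: 68773 = 67·1026 + 31
71: 68773 = 71·968 + 45
73: 68773 = 73·942 + 7
79: 68773 = 79·870 + 43
83: 68773 = 83·828 + 49
89: 68773 = 89·772 + 65
97: 68773 = 97·709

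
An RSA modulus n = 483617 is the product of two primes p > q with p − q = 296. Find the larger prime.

Since p = q + 296, we have 483617 = q(q + 296), so q² + 296q − 483617 = 0.
Discriminant: 296² + 4·483617 = 87616 + 1934468 = 2022084; √2022084 = 1422.
q = (−296 + 1422)/2 = 563, and p = q + 296 = 859.
Check: 563 · 859 = 483617.

859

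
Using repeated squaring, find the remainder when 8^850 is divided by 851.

8^1 ≡ 8 (mod 851)
8^2 ≡ 8^2 = 64 ≡ 64 (mod 851)
8^4 ≡ 64^2 = 4096 ≡ 692 (mod 851)
8^8 ≡ 692^2 = 478864 ≡ 602 (mod 851)
8^16 ≡ 602^2 = 362404 ≡ 729 (mod 851)
8^32 ≡ 729^2 = 531441 ≡ 417 (mod 851)
8^64 ≡ 417^2 = 173889 ≡ 285 (mod 851)
8^128 ≡ 285^2 = 81225 ≡ 380 (mod 851)
8^256 ≡ 380^2 = 144400 ≡ 581 (mod 851)
8^512 ≡ 581^2 = 337561 ≡ 565 (mod 851)
850 = 512 + 256 + 64 + 16 + 2 in binary powers of 2.
So 8^850 ≡ 565 · 581 · 285 · 729 · 64 ≡ 788 (mod 851).
Since 788 ≠ 1, base 8 is a Fermat witness: 851 is composite.

788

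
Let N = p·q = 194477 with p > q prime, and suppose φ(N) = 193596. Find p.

φ(n) = (p−1)(q−1) = n − (p+q) + 1, so p + q = 194477 − 193596 + 1 = 882.
p and q are the roots of t² − 882t + 194477 = 0.
Discriminant: 882² − 4·194477 = 777924 − 777908 = 16; √16 = 4.
q = (882 − 4)/2 = 439, p = (882 + 4)/2 = 443.
Check: 439 · 443 = 194477.

443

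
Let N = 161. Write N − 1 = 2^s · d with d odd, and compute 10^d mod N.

161 − 1 = 160 = 2^5 · 5, so d = 5.
10^1 ≡ 10 (mod 161)
10^2 ≡ 10^2 = 100 ≡ 100 (mod 161)
10^4 ≡ 100^2 = 10000 ≡ 18 (mod 161)
5 = 4 + 1 in binary powers of 2.
So 10^5 ≡ 18 · 10 ≡ 19 (mod 161).
Squaring chain: 19 → 39 → 72 → 32 → 58; never reaches −1, so base 10 is a Miller–Rabin witness that 161 is composite.

19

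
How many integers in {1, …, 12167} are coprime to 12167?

Factor: 12167 = 23^3.
φ(12167) = 23^2·(23−1) = 11638.

11638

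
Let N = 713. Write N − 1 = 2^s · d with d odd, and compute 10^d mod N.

493

713 − 1 = 712 = 2^3 · 89, so d = 89.
10^1 ≡ 10 (mod 713)
10^2 ≡ 10^2 = 100 ≡ 100 (mod 713)
10^4 ≡ 100^2 = 10000 ≡ 18 (mod 713)
10^8 ≡ 18^2 = 324 ≡ 324 (mod 713)
10^16 ≡ 324^2 = 104976 ≡ 165 (mod 713)
10^32 ≡ 165^2 = 27225 ≡ 131 (mod 713)
10^64 ≡ 131^2 = 17161 ≡ 49 (mod 713)
89 = 64 + 16 + 8 + 1 in binary powers of 2.
So 10^89 ≡ 49 · 165 · 324 · 10 ≡ 493 (mod 713).
Squaring chain: 493 → 629 → 639; never reaches −1, so base 10 is a Miller–Rabin witness that 713 is composite.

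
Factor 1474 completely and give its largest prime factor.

1474 = 2 · 737
737 = 11 · 67
67 is prime.
So 1474 = 2 · 11 · 67; the largest prime factor is 67.

67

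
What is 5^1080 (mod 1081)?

968

5^1 ≡ 5 (mod 1081)
5^2 ≡ 5^2 = 25 ≡ 25 (mod 1081)
5^4 ≡ 25^2 = 625 ≡ 625 (mod 1081)
5^8 ≡ 625^2 = 390625 ≡ 384 (mod 1081)
5^16 ≡ 384^2 = 147456 ≡ 440 (mod 1081)
5^32 ≡ 440^2 = 193600 ≡ 101 (mod 1081)
5^64 ≡ 101^2 = 10201 ≡ 472 (mod 1081)
5^128 ≡ 472^2 = 222784 ≡ 98 (mod 1081)
5^256 ≡ 98^2 = 9604 ≡ 956 (mod 1081)
5^512 ≡ 956^2 = 913936 ≡ 491 (mod 1081)
5^1024 ≡ 491^2 = 241081 ≡ 18 (mod 1081)
1080 = 1024 + 32 + 16 + 8 in binary powers of 2.
So 5^1080 ≡ 18 · 101 · 440 · 384 ≡ 968 (mod 1081).
Since 968 ≠ 1, base 5 is a Fermat witness: 1081 is composite.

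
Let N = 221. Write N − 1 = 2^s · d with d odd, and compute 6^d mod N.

221 − 1 = 220 = 2^2 · 55, so d = 55.
6^1 ≡ 6 (mod 221)
6^2 ≡ 6^2 = 36 ≡ 36 (mod 221)
6^4 ≡ 36^2 = 1296 ≡ 191 (mod 221)
6^8 ≡ 191^2 = 36481 ≡ 16 (mod 221)
6^16 ≡ 16^2 = 256 ≡ 35 (mod 221)
6^32 ≡ 35^2 = 1225 ≡ 120 (mod 221)
55 = 32 + 16 + 4 + 2 + 1 in binary powers of 2.
So 6^55 ≡ 120 · 35 · 191 · 36 · 6 ≡ 150 (mod 221).
Squaring chain: 150 → 179; never reaches −1, so base 6 is a Miller–Rabin witness that 221 is composite.

150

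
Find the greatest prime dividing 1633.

1633 = 23 · 71
71 is prime.
So 1633 = 23 · 71; the largest prime factor is 71.

71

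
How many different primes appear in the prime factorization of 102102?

6

102102 = 2 · 51051
51051 = 3 · 17017
17017 = 7 · 2431
2431 = 11 · 221
221 = 13 · 17
102102 = 2 · 3 · 7 · 11 · 13 · 17, which has 6 distinct prime factors.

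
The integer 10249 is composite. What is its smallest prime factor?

10249 is odd.
Digit sum 16, not divisible by 3.
Ends in 9: not divisible by 5.
7: 10249 = 7·1464 + 1
11: 10249 = 11·931 + 8
13: 10249 = 13·788 + 5
17: 10249 = 17·602 + 15
19: 10249 = 19·539 + 8
23: 10249 = 23·445 + 14
29: 10249 = 29·353 + 12
31: 10249 = 31·330 + 19
37: 10249 = 37·277

37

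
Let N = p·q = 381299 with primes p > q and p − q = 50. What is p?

Since p = q + 50, we have 381299 = q(q + 50), so q² + 50q − 381299 = 0.
Discriminant: 50² + 4·381299 = 2500 + 1525196 = 1527696; √1527696 = 1236.
q = (−50 + 1236)/2 = 593, and p = q + 50 = 643.
Check: 593 · 643 = 381299.

643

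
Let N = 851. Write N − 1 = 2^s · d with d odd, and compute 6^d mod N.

851 − 1 = 850 = 2^1 · 425, so d = 425.
6^1 ≡ 6 (mod 851)
6^2 ≡ 6^2 = 36 ≡ 36 (mod 851)
6^4 ≡ 36^2 = 1296 ≡ 445 (mod 851)
6^8 ≡ 445^2 = 198025 ≡ 593 (mod 851)
6^16 ≡ 593^2 = 351649 ≡ 186 (mod 851)
6^32 ≡ 186^2 = 34596 ≡ 556 (mod 851)
6^64 ≡ 556^2 = 309136 ≡ 223 (mod 851)
6^128 ≡ 223^2 = 49729 ≡ 371 (mod 851)
6^256 ≡ 371^2 = 137641 ≡ 630 (mod 851)
425 = 256 + 128 + 32 + 8 + 1 in binary powers of 2.
So 6^425 ≡ 630 · 371 · 556 · 593 · 6 ≡ 302 (mod 851).
Squaring chain: 302; never reaches −1, so base 6 is a Miller–Rabin witness that 851 is composite.

302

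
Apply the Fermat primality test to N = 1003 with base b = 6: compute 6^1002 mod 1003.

6^1 ≡ 6 (mod 1003)
6^2 ≡ 6^2 = 36 ≡ 36 (mod 1003)
6^4 ≡ 36^2 = 1296 ≡ 293 (mod 1003)
6^8 ≡ 293^2 = 85849 ≡ 594 (mod 1003)
6^16 ≡ 594^2 = 352836 ≡ 783 (mod 1003)
6^32 ≡ 783^2 = 613089 ≡ 256 (mod 1003)
6^64 ≡ 256^2 = 65536 ≡ 341 (mod 1003)
6^128 ≡ 341^2 = 116281 ≡ 936 (mod 1003)
6^256 ≡ 936^2 = 876096 ≡ 477 (mod 1003)
6^512 ≡ 477^2 = 227529 ≡ 851 (mod 1003)
1002 = 512 + 256 + 128 + 64 + 32 + 8 + 2 in binary powers of 2.
So 6^1002 ≡ 851 · 477 · 936 · 341 · 256 · 594 · 36 ≡ 134 (mod 1003).
Since 134 ≠ 1, base 6 is a Fermat witness: 1003 is composite.

134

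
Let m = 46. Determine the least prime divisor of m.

2

46 is even: 2 divides it.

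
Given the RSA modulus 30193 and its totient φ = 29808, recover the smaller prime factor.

109

φ(n) = (p−1)(q−1) = n − (p+q) + 1, so p + q = 30193 − 29808 + 1 = 386.
p and q are the roots of t² − 386t + 30193 = 0.
Discriminant: 386² − 4·30193 = 148996 − 120772 = 28224; √28224 = 168.
q = (386 − 168)/2 = 109, p = (386 + 168)/2 = 277.
Check: 109 · 277 = 30193.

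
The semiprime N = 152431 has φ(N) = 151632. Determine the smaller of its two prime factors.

313

φ(n) = (p−1)(q−1) = n − (p+q) + 1, so p + q = 152431 − 151632 + 1 = 800.
p and q are the roots of t² − 800t + 152431 = 0.
Discriminant: 800² − 4·152431 = 640000 − 609724 = 30276; √30276 = 174.
q = (800 − 174)/2 = 313, p = (800 + 174)/2 = 487.
Check: 313 · 487 = 152431.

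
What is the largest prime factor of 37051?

79

37051 = 7 · 5293
5293 = 67 · 79
79 is prime.
So 37051 = 7 · 67 · 79; the largest prime factor is 79.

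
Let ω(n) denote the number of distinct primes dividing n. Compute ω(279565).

5

279565 = 5 · 55913
55913 = 11 · 5083
5083 = 13 · 391
391 = 17 · 23
279565 = 5 · 11 · 13 · 17 · 23, which has 5 distinct prime factors.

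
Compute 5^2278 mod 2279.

5^1 ≡ 5 (mod 2279)
5^2 ≡ 5^2 = 25 ≡ 25 (mod 2279)
5^4 ≡ 25^2 = 625 ≡ 625 (mod 2279)
5^8 ≡ 625^2 = 390625 ≡ 916 (mod 2279)
5^16 ≡ 916^2 = 839056 ≡ 384 (mod 2279)
5^32 ≡ 384^2 = 147456 ≡ 1600 (mod 2279)
5^64 ≡ 1600^2 = 2560000 ≡ 683 (mod 2279)
5^128 ≡ 683^2 = 466489 ≡ 1573 (mod 2279)
5^256 ≡ 1573^2 = 2474329 ≡ 1614 (mod 2279)
5^512 ≡ 1614^2 = 2604996 ≡ 99 (mod 2279)
5^1024 ≡ 99^2 = 9801 ≡ 685 (mod 2279)
5^2048 ≡ 685^2 = 469225 ≡ 2030 (mod 2279)
2278 = 2048 + 128 + 64 + 32 + 4 + 2 in binary powers of 2.
So 5^2278 ≡ 2030 · 1573 · 683 · 1600 · 625 · 25 ≡ 411 (mod 2279).
Since 411 ≠ 1, base 5 is a Fermat witness: 2279 is composite.

411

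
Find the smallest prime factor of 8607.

3

8607 is odd.
Digit sum 21, divisible by 3.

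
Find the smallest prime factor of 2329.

17

2329 is odd.
Digit sum 16, not divisible by 3.
Ends in 9: not divisible by 5.
7: 2329 = 7·332 + 5
11: 2329 = 11·211 + 8
13: 2329 = 13·179 + 2
17: 2329 = 17·137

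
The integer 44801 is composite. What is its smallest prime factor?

44801 is odd.
Digit sum 17, not divisible by 3.
Ends in 1: not divisible by 5.
7: 44801 = 7·6400 + 1
11: 44801 = 11·4072 + 9
13: 44801 = 13·3446 + 3
17: 44801 = 17·2635 + 6
19: 44801 = 19·2357 + 18
23: 44801 = 23·1947 + 20
29: 44801 = 29·1544 + 25
31: 44801 = 31·1445 + 6
37: 44801 = 37·1210 + 31
41: 44801 = 41·1092 + 29
43: 44801 = 43·1041 + 38
47: 44801 = 47·953 + 10
53: 44801 = 53·845 + 16
59: 44801 = 59·759 + 20
61: 44801 = 61·734 + 27
67: 44801 = 67·668 + 45
71: 44801 = 71·631

71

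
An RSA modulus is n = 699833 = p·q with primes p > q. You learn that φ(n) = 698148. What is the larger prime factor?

947

φ(n) = (p−1)(q−1) = n − (p+q) + 1, so p + q = 699833 − 698148 + 1 = 1686.
p and q are the roots of t² − 1686t + 699833 = 0.
Discriminant: 1686² − 4·699833 = 2842596 − 2799332 = 43264; √43264 = 208.
q = (1686 − 208)/2 = 739, p = (1686 + 208)/2 = 947.
Check: 739 · 947 = 699833.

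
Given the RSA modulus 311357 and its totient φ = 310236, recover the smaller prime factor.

503

φ(n) = (p−1)(q−1) = n − (p+q) + 1, so p + q = 311357 − 310236 + 1 = 1122.
p and q are the roots of t² − 1122t + 311357 = 0.
Discriminant: 1122² − 4·311357 = 1258884 − 1245428 = 13456; √13456 = 116.
q = (1122 − 116)/2 = 503, p = (1122 + 116)/2 = 619.
Check: 503 · 619 = 311357.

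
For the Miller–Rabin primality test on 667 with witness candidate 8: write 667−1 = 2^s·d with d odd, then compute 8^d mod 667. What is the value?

374

667 − 1 = 666 = 2^1 · 333, so d = 333.
8^1 ≡ 8 (mod 667)
8^2 ≡ 8^2 = 64 ≡ 64 (mod 667)
8^4 ≡ 64^2 = 4096 ≡ 94 (mod 667)
8^8 ≡ 94^2 = 8836 ≡ 165 (mod 667)
8^16 ≡ 165^2 = 27225 ≡ 545 (mod 667)
8^32 ≡ 545^2 = 297025 ≡ 210 (mod 667)
8^64 ≡ 210^2 = 44100 ≡ 78 (mod 667)
8^128 ≡ 78^2 = 6084 ≡ 81 (mod 667)
8^256 ≡ 81^2 = 6561 ≡ 558 (mod 667)
333 = 256 + 64 + 8 + 4 + 1 in binary powers of 2.
So 8^333 ≡ 558 · 78 · 165 · 94 · 8 ≡ 374 (mod 667).
Squaring chain: 374; never reaches −1, so base 8 is a Miller–Rabin witness that 667 is composite.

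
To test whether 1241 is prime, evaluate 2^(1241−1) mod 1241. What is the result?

2^1 ≡ 2 (mod 1241)
2^2 ≡ 2^2 = 4 ≡ 4 (mod 1241)
2^4 ≡ 4^2 = 16 ≡ 16 (mod 1241)
2^8 ≡ 16^2 = 256 ≡ 256 (mod 1241)
2^16 ≡ 256^2 = 65536 ≡ 1004 (mod 1241)
2^32 ≡ 1004^2 = 1008016 ≡ 324 (mod 1241)
2^64 ≡ 324^2 = 104976 ≡ 732 (mod 1241)
2^128 ≡ 732^2 = 535824 ≡ 953 (mod 1241)
2^256 ≡ 953^2 = 908209 ≡ 1038 (mod 1241)
2^512 ≡ 1038^2 = 1077444 ≡ 256 (mod 1241)
2^1024 ≡ 256^2 = 65536 ≡ 1004 (mod 1241)
1240 = 1024 + 128 + 64 + 16 + 8 in binary powers of 2.
So 2^1240 ≡ 1004 · 953 · 732 · 1004 · 256 ≡ 1004 (mod 1241).
Since 1004 ≠ 1, base 2 is a Fermat witness: 1241 is composite.

1004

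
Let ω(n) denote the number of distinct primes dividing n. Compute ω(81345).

81345 = 3 · 27115
27115 = 5 · 5423
5423 = 11 · 493
493 = 17 · 29
81345 = 3 · 5 · 11 · 17 · 29, which has 5 distinct prime factors.

5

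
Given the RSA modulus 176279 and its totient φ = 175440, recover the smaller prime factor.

409

φ(n) = (p−1)(q−1) = n − (p+q) + 1, so p + q = 176279 − 175440 + 1 = 840.
p and q are the roots of t² − 840t + 176279 = 0.
Discriminant: 840² − 4·176279 = 705600 − 705116 = 484; √484 = 22.
q = (840 − 22)/2 = 409, p = (840 + 22)/2 = 431.
Check: 409 · 431 = 176279.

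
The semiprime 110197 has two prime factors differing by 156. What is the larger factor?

Since p = q + 156, we have 110197 = q(q + 156), so q² + 156q − 110197 = 0.
Discriminant: 156² + 4·110197 = 24336 + 440788 = 465124; √465124 = 682.
q = (−156 + 682)/2 = 263, and p = q + 156 = 419.
Check: 263 · 419 = 110197.

419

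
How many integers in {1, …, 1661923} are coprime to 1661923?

Factor: 1661923 = 79 · 109 · 193.
φ(1661923) = (79−1) · (109−1) · (193−1) = 78 · 108 · 192 = 1617408.

1617408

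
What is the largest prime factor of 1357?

59

1357 = 23 · 59
59 is prime.
So 1357 = 23 · 59; the largest prime factor is 59.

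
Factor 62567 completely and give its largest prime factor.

62567 = 19 · 3293
3293 = 37 · 89
89 is prime.
So 62567 = 19 · 37 · 89; the largest prime factor is 89.

89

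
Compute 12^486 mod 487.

12^1 ≡ 12 (mod 487)
12^2 ≡ 12^2 = 144 ≡ 144 (mod 487)
12^4 ≡ 144^2 = 20736 ≡ 282 (mod 487)
12^8 ≡ 282^2 = 79524 ≡ 143 (mod 487)
12^16 ≡ 143^2 = 20449 ≡ 482 (mod 487)
12^32 ≡ 482^2 = 232324 ≡ 25 (mod 487)
12^64 ≡ 25^2 = 625 ≡ 138 (mod 487)
12^128 ≡ 138^2 = 19044 ≡ 51 (mod 487)
12^256 ≡ 51^2 = 2601 ≡ 166 (mod 487)
486 = 256 + 128 + 64 + 32 + 4 + 2 in binary powers of 2.
So 12^486 ≡ 166 · 51 · 138 · 25 · 282 · 144 ≡ 1 (mod 487).
Since the result is 1, base 12 gives no evidence that 487 is composite.

1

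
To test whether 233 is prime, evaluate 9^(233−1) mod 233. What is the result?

9^1 ≡ 9 (mod 233)
9^2 ≡ 9^2 = 81 ≡ 81 (mod 233)
9^4 ≡ 81^2 = 6561 ≡ 37 (mod 233)
9^8 ≡ 37^2 = 1369 ≡ 204 (mod 233)
9^16 ≡ 204^2 = 41616 ≡ 142 (mod 233)
9^32 ≡ 142^2 = 20164 ≡ 126 (mod 233)
9^64 ≡ 126^2 = 15876 ≡ 32 (mod 233)
9^128 ≡ 32^2 = 1024 ≡ 92 (mod 233)
232 = 128 + 64 + 32 + 8 in binary powers of 2.
So 9^232 ≡ 92 · 32 · 126 · 204 ≡ 1 (mod 233).
Since the result is 1, base 9 gives no evidence that 233 is composite.

1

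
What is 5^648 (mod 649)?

5^1 ≡ 5 (mod 649)
5^2 ≡ 5^2 = 25 ≡ 25 (mod 649)
5^4 ≡ 25^2 = 625 ≡ 625 (mod 649)
5^8 ≡ 625^2 = 390625 ≡ 576 (mod 649)
5^16 ≡ 576^2 = 331776 ≡ 137 (mod 649)
5^32 ≡ 137^2 = 18769 ≡ 597 (mod 649)
5^64 ≡ 597^2 = 356409 ≡ 108 (mod 649)
5^128 ≡ 108^2 = 11664 ≡ 631 (mod 649)
5^256 ≡ 631^2 = 398161 ≡ 324 (mod 649)
5^512 ≡ 324^2 = 104976 ≡ 487 (mod 649)
648 = 512 + 128 + 8 in binary powers of 2.
So 5^648 ≡ 487 · 631 · 576 ≡ 4 (mod 649).
Since 4 ≠ 1, base 5 is a Fermat witness: 649 is composite.

4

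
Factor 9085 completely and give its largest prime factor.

79

9085 = 5 · 1817
1817 = 23 · 79
79 is prime.
So 9085 = 5 · 23 · 79; the largest prime factor is 79.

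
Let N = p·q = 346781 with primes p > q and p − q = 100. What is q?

541

Since p = q + 100, we have 346781 = q(q + 100), so q² + 100q − 346781 = 0.
Discriminant: 100² + 4·346781 = 10000 + 1387124 = 1397124; √1397124 = 1182.
q = (−100 + 1182)/2 = 541, and p = q + 100 = 641.
Check: 541 · 641 = 346781.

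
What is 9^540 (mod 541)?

9^1 ≡ 9 (mod 541)
9^2 ≡ 9^2 = 81 ≡ 81 (mod 541)
9^4 ≡ 81^2 = 6561 ≡ 69 (mod 541)
9^8 ≡ 69^2 = 4761 ≡ 433 (mod 541)
9^16 ≡ 433^2 = 187489 ≡ 303 (mod 541)
9^32 ≡ 303^2 = 91809 ≡ 380 (mod 541)
9^64 ≡ 380^2 = 144400 ≡ 494 (mod 541)
9^128 ≡ 494^2 = 244036 ≡ 45 (mod 541)
9^256 ≡ 45^2 = 2025 ≡ 402 (mod 541)
9^512 ≡ 402^2 = 161604 ≡ 386 (mod 541)
540 = 512 + 16 + 8 + 4 in binary powers of 2.
So 9^540 ≡ 386 · 303 · 433 · 69 ≡ 1 (mod 541).
Since the result is 1, base 9 gives no evidence that 541 is composite.

1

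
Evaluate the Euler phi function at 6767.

Factor: 6767 = 67 · 101.
φ(6767) = (67−1) · (101−1) = 66 · 100 = 6600.

6600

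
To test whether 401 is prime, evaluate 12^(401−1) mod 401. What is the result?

12^1 ≡ 12 (mod 401)
12^2 ≡ 12^2 = 144 ≡ 144 (mod 401)
12^4 ≡ 144^2 = 20736 ≡ 285 (mod 401)
12^8 ≡ 285^2 = 81225 ≡ 223 (mod 401)
12^16 ≡ 223^2 = 49729 ≡ 5 (mod 401)
12^32 ≡ 5^2 = 25 ≡ 25 (mod 401)
12^64 ≡ 25^2 = 625 ≡ 224 (mod 401)
12^128 ≡ 224^2 = 50176 ≡ 51 (mod 401)
12^256 ≡ 51^2 = 2601 ≡ 195 (mod 401)
400 = 256 + 128 + 16 in binary powers of 2.
So 12^400 ≡ 195 · 51 · 5 ≡ 1 (mod 401).
Since the result is 1, base 12 gives no evidence that 401 is composite.

1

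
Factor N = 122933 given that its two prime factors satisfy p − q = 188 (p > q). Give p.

Since p = q + 188, we have 122933 = q(q + 188), so q² + 188q − 122933 = 0.
Discriminant: 188² + 4·122933 = 35344 + 491732 = 527076; √527076 = 726.
q = (−188 + 726)/2 = 269, and p = q + 188 = 457.
Check: 269 · 457 = 122933.

457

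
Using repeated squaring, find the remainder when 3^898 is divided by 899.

3^1 ≡ 3 (mod 899)
3^2 ≡ 3^2 = 9 ≡ 9 (mod 899)
3^4 ≡ 9^2 = 81 ≡ 81 (mod 899)
3^8 ≡ 81^2 = 6561 ≡ 268 (mod 899)
3^16 ≡ 268^2 = 71824 ≡ 803 (mod 899)
3^32 ≡ 803^2 = 644809 ≡ 226 (mod 899)
3^64 ≡ 226^2 = 51076 ≡ 732 (mod 899)
3^128 ≡ 732^2 = 535824 ≡ 20 (mod 899)
3^256 ≡ 20^2 = 400 ≡ 400 (mod 899)
3^512 ≡ 400^2 = 160000 ≡ 877 (mod 899)
898 = 512 + 256 + 128 + 2 in binary powers of 2.
So 3^898 ≡ 877 · 400 · 20 · 9 ≡ 38 (mod 899).
Since 38 ≠ 1, base 3 is a Fermat witness: 899 is composite.

38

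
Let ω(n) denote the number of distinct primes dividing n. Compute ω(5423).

3

5423 = 11 · 493
493 = 17 · 29
5423 = 11 · 17 · 29, which has 3 distinct prime factors.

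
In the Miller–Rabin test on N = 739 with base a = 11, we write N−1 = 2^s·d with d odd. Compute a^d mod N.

1

739 − 1 = 738 = 2^1 · 369, so d = 369.
11^1 ≡ 11 (mod 739)
11^2 ≡ 11^2 = 121 ≡ 121 (mod 739)
11^4 ≡ 121^2 = 14641 ≡ 600 (mod 739)
11^8 ≡ 600^2 = 360000 ≡ 107 (mod 739)
11^16 ≡ 107^2 = 11449 ≡ 364 (mod 739)
11^32 ≡ 364^2 = 132496 ≡ 215 (mod 739)
11^64 ≡ 215^2 = 46225 ≡ 407 (mod 739)
11^128 ≡ 407^2 = 165649 ≡ 113 (mod 739)
11^256 ≡ 113^2 = 12769 ≡ 206 (mod 739)
369 = 256 + 64 + 32 + 16 + 1 in binary powers of 2.
So 11^369 ≡ 206 · 407 · 215 · 364 · 11 ≡ 1 (mod 739).
Since 11^d ≡ 1 (mod 739), base 11 does not prove 739 composite.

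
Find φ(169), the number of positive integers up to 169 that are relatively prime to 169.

Factor: 169 = 13^2.
φ(169) = 13^1·(13−1) = 156.

156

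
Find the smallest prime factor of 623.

7

623 is odd.
Digit sum 11, not divisible by 3.
Ends in 3: not divisible by 5.
7: 623 = 7·89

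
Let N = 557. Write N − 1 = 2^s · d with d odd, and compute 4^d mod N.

556

557 − 1 = 556 = 2^2 · 139, so d = 139.
4^1 ≡ 4 (mod 557)
4^2 ≡ 4^2 = 16 ≡ 16 (mod 557)
4^4 ≡ 16^2 = 256 ≡ 256 (mod 557)
4^8 ≡ 256^2 = 65536 ≡ 367 (mod 557)
4^16 ≡ 367^2 = 134689 ≡ 452 (mod 557)
4^32 ≡ 452^2 = 204304 ≡ 442 (mod 557)
4^64 ≡ 442^2 = 195364 ≡ 414 (mod 557)
4^128 ≡ 414^2 = 171396 ≡ 397 (mod 557)
139 = 128 + 8 + 2 + 1 in binary powers of 2.
So 4^139 ≡ 397 · 367 · 16 · 4 ≡ 556 (mod 557).
Since 4^d ≡ 556 (mod 557), base 4 does not prove 557 composite.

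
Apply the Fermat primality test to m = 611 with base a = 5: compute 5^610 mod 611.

441

5^1 ≡ 5 (mod 611)
5^2 ≡ 5^2 = 25 ≡ 25 (mod 611)
5^4 ≡ 25^2 = 625 ≡ 14 (mod 611)
5^8 ≡ 14^2 = 196 ≡ 196 (mod 611)
5^16 ≡ 196^2 = 38416 ≡ 534 (mod 611)
5^32 ≡ 534^2 = 285156 ≡ 430 (mod 611)
5^64 ≡ 430^2 = 184900 ≡ 378 (mod 611)
5^128 ≡ 378^2 = 142884 ≡ 521 (mod 611)
5^256 ≡ 521^2 = 271441 ≡ 157 (mod 611)
5^512 ≡ 157^2 = 24649 ≡ 209 (mod 611)
610 = 512 + 64 + 32 + 2 in binary powers of 2.
So 5^610 ≡ 209 · 378 · 430 · 25 ≡ 441 (mod 611).
Since 441 ≠ 1, base 5 is a Fermat witness: 611 is composite.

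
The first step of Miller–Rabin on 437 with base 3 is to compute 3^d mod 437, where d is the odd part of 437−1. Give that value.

307

437 − 1 = 436 = 2^2 · 109, so d = 109.
3^1 ≡ 3 (mod 437)
3^2 ≡ 3^2 = 9 ≡ 9 (mod 437)
3^4 ≡ 9^2 = 81 ≡ 81 (mod 437)
3^8 ≡ 81^2 = 6561 ≡ 6 (mod 437)
3^16 ≡ 6^2 = 36 ≡ 36 (mod 437)
3^32 ≡ 36^2 = 1296 ≡ 422 (mod 437)
3^64 ≡ 422^2 = 178084 ≡ 225 (mod 437)
109 = 64 + 32 + 8 + 4 + 1 in binary powers of 2.
So 3^109 ≡ 225 · 422 · 6 · 81 · 3 ≡ 307 (mod 437).
Squaring chain: 307 → 294; never reaches −1, so base 3 is a Miller–Rabin witness that 437 is composite.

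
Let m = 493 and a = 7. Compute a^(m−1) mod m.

7^1 ≡ 7 (mod 493)
7^2 ≡ 7^2 = 49 ≡ 49 (mod 493)
7^4 ≡ 49^2 = 2401 ≡ 429 (mod 493)
7^8 ≡ 429^2 = 184041 ≡ 152 (mod 493)
7^16 ≡ 152^2 = 23104 ≡ 426 (mod 493)
7^32 ≡ 426^2 = 181476 ≡ 52 (mod 493)
7^64 ≡ 52^2 = 2704 ≡ 239 (mod 493)
7^128 ≡ 239^2 = 57121 ≡ 426 (mod 493)
7^256 ≡ 426^2 = 181476 ≡ 52 (mod 493)
492 = 256 + 128 + 64 + 32 + 8 + 4 in binary powers of 2.
So 7^492 ≡ 52 · 426 · 239 · 52 · 152 · 429 ≡ 455 (mod 493).
Since 455 ≠ 1, base 7 is a Fermat witness: 493 is composite.

455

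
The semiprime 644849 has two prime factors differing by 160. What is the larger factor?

Since p = q + 160, we have 644849 = q(q + 160), so q² + 160q − 644849 = 0.
Discriminant: 160² + 4·644849 = 25600 + 2579396 = 2604996; √2604996 = 1614.
q = (−160 + 1614)/2 = 727, and p = q + 160 = 887.
Check: 727 · 887 = 644849.

887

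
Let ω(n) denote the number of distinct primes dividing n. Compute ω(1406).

1406 = 2 · 703
703 = 19 · 37
1406 = 2 · 19 · 37, which has 3 distinct prime factors.

3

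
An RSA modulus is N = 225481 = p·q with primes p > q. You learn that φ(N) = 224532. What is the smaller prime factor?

463

φ(n) = (p−1)(q−1) = n − (p+q) + 1, so p + q = 225481 − 224532 + 1 = 950.
p and q are the roots of t² − 950t + 225481 = 0.
Discriminant: 950² − 4·225481 = 902500 − 901924 = 576; √576 = 24.
q = (950 − 24)/2 = 463, p = (950 + 24)/2 = 487.
Check: 463 · 487 = 225481.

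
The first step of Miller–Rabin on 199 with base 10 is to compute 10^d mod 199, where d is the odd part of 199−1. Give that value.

1

199 − 1 = 198 = 2^1 · 99, so d = 99.
10^1 ≡ 10 (mod 199)
10^2 ≡ 10^2 = 100 ≡ 100 (mod 199)
10^4 ≡ 100^2 = 10000 ≡ 50 (mod 199)
10^8 ≡ 50^2 = 2500 ≡ 112 (mod 199)
10^16 ≡ 112^2 = 12544 ≡ 7 (mod 199)
10^32 ≡ 7^2 = 49 ≡ 49 (mod 199)
10^64 ≡ 49^2 = 2401 ≡ 13 (mod 199)
99 = 64 + 32 + 2 + 1 in binary powers of 2.
So 10^99 ≡ 13 · 49 · 100 · 10 ≡ 1 (mod 199).
Since 10^d ≡ 1 (mod 199), base 10 does not prove 199 composite.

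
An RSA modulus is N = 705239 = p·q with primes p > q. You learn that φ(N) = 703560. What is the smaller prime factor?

821

φ(n) = (p−1)(q−1) = n − (p+q) + 1, so p + q = 705239 − 703560 + 1 = 1680.
p and q are the roots of t² − 1680t + 705239 = 0.
Discriminant: 1680² − 4·705239 = 2822400 − 2820956 = 1444; √1444 = 38.
q = (1680 − 38)/2 = 821, p = (1680 + 38)/2 = 859.
Check: 821 · 859 = 705239.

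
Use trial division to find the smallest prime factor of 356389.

11

356389 is odd.
Digit sum 34, not divisible by 3.
Ends in 9: not divisible by 5.
7: 356389 = 7·50912 + 5
11: 356389 = 11·32399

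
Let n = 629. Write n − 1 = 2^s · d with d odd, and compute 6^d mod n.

629 − 1 = 628 = 2^2 · 157, so d = 157.
6^1 ≡ 6 (mod 629)
6^2 ≡ 6^2 = 36 ≡ 36 (mod 629)
6^4 ≡ 36^2 = 1296 ≡ 38 (mod 629)
6^8 ≡ 38^2 = 1444 ≡ 186 (mod 629)
6^16 ≡ 186^2 = 34596 ≡ 1 (mod 629)
6^32 ≡ 1^2 = 1 ≡ 1 (mod 629)
6^64 ≡ 1^2 = 1 ≡ 1 (mod 629)
6^128 ≡ 1^2 = 1 ≡ 1 (mod 629)
157 = 128 + 16 + 8 + 4 + 1 in binary powers of 2.
So 6^157 ≡ 1 · 1 · 186 · 38 · 6 ≡ 265 (mod 629).
Squaring chain: 265 → 406; never reaches −1, so base 6 is a Miller–Rabin witness that 629 is composite.

265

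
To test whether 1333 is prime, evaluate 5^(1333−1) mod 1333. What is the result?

5^1 ≡ 5 (mod 1333)
5^2 ≡ 5^2 = 25 ≡ 25 (mod 1333)
5^4 ≡ 25^2 = 625 ≡ 625 (mod 1333)
5^8 ≡ 625^2 = 390625 ≡ 56 (mod 1333)
5^16 ≡ 56^2 = 3136 ≡ 470 (mod 1333)
5^32 ≡ 470^2 = 220900 ≡ 955 (mod 1333)
5^64 ≡ 955^2 = 912025 ≡ 253 (mod 1333)
5^128 ≡ 253^2 = 64009 ≡ 25 (mod 1333)
5^256 ≡ 25^2 = 625 ≡ 625 (mod 1333)
5^512 ≡ 625^2 = 390625 ≡ 56 (mod 1333)
5^1024 ≡ 56^2 = 3136 ≡ 470 (mod 1333)
1332 = 1024 + 256 + 32 + 16 + 4 in binary powers of 2.
So 5^1332 ≡ 470 · 625 · 955 · 470 · 625 ≡ 838 (mod 1333).
Since 838 ≠ 1, base 5 is a Fermat witness: 1333 is composite.

838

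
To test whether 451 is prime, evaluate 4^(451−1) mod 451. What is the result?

4^1 ≡ 4 (mod 451)
4^2 ≡ 4^2 = 16 ≡ 16 (mod 451)
4^4 ≡ 16^2 = 256 ≡ 256 (mod 451)
4^8 ≡ 256^2 = 65536 ≡ 141 (mod 451)
4^16 ≡ 141^2 = 19881 ≡ 37 (mod 451)
4^32 ≡ 37^2 = 1369 ≡ 16 (mod 451)
4^64 ≡ 16^2 = 256 ≡ 256 (mod 451)
4^128 ≡ 256^2 = 65536 ≡ 141 (mod 451)
4^256 ≡ 141^2 = 19881 ≡ 37 (mod 451)
450 = 256 + 128 + 64 + 2 in binary powers of 2.
So 4^450 ≡ 37 · 141 · 256 · 16 ≡ 1 (mod 451).
Since the result is 1, base 4 gives no evidence that 451 is composite.

1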